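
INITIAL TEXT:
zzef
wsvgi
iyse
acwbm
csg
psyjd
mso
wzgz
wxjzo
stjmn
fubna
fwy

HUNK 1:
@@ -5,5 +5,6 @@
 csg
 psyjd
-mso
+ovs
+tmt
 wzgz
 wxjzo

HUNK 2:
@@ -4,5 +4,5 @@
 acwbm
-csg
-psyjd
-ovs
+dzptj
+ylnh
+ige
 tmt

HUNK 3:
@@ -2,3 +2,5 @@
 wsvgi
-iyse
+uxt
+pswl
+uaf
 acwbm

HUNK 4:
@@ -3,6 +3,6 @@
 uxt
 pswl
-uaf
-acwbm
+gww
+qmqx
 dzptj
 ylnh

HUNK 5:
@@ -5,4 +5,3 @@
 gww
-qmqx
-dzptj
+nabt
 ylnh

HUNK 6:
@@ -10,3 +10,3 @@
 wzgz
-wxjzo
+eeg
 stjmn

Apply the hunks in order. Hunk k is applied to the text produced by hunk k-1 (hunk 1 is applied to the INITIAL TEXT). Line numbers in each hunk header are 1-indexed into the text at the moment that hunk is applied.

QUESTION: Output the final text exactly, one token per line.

Hunk 1: at line 5 remove [mso] add [ovs,tmt] -> 13 lines: zzef wsvgi iyse acwbm csg psyjd ovs tmt wzgz wxjzo stjmn fubna fwy
Hunk 2: at line 4 remove [csg,psyjd,ovs] add [dzptj,ylnh,ige] -> 13 lines: zzef wsvgi iyse acwbm dzptj ylnh ige tmt wzgz wxjzo stjmn fubna fwy
Hunk 3: at line 2 remove [iyse] add [uxt,pswl,uaf] -> 15 lines: zzef wsvgi uxt pswl uaf acwbm dzptj ylnh ige tmt wzgz wxjzo stjmn fubna fwy
Hunk 4: at line 3 remove [uaf,acwbm] add [gww,qmqx] -> 15 lines: zzef wsvgi uxt pswl gww qmqx dzptj ylnh ige tmt wzgz wxjzo stjmn fubna fwy
Hunk 5: at line 5 remove [qmqx,dzptj] add [nabt] -> 14 lines: zzef wsvgi uxt pswl gww nabt ylnh ige tmt wzgz wxjzo stjmn fubna fwy
Hunk 6: at line 10 remove [wxjzo] add [eeg] -> 14 lines: zzef wsvgi uxt pswl gww nabt ylnh ige tmt wzgz eeg stjmn fubna fwy

Answer: zzef
wsvgi
uxt
pswl
gww
nabt
ylnh
ige
tmt
wzgz
eeg
stjmn
fubna
fwy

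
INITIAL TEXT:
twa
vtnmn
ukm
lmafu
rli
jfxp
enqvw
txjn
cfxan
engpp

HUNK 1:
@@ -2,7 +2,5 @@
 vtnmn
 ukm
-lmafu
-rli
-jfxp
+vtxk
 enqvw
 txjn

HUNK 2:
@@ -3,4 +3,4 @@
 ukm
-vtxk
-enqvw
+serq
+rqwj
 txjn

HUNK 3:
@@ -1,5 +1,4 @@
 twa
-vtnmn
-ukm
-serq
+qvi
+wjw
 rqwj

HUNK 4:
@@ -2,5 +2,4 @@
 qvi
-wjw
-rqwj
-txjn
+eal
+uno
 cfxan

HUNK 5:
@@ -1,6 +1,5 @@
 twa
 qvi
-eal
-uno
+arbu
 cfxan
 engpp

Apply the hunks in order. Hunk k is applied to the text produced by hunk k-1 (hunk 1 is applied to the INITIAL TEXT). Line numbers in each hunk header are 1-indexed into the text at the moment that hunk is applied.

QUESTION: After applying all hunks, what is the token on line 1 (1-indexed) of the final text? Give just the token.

Answer: twa

Derivation:
Hunk 1: at line 2 remove [lmafu,rli,jfxp] add [vtxk] -> 8 lines: twa vtnmn ukm vtxk enqvw txjn cfxan engpp
Hunk 2: at line 3 remove [vtxk,enqvw] add [serq,rqwj] -> 8 lines: twa vtnmn ukm serq rqwj txjn cfxan engpp
Hunk 3: at line 1 remove [vtnmn,ukm,serq] add [qvi,wjw] -> 7 lines: twa qvi wjw rqwj txjn cfxan engpp
Hunk 4: at line 2 remove [wjw,rqwj,txjn] add [eal,uno] -> 6 lines: twa qvi eal uno cfxan engpp
Hunk 5: at line 1 remove [eal,uno] add [arbu] -> 5 lines: twa qvi arbu cfxan engpp
Final line 1: twa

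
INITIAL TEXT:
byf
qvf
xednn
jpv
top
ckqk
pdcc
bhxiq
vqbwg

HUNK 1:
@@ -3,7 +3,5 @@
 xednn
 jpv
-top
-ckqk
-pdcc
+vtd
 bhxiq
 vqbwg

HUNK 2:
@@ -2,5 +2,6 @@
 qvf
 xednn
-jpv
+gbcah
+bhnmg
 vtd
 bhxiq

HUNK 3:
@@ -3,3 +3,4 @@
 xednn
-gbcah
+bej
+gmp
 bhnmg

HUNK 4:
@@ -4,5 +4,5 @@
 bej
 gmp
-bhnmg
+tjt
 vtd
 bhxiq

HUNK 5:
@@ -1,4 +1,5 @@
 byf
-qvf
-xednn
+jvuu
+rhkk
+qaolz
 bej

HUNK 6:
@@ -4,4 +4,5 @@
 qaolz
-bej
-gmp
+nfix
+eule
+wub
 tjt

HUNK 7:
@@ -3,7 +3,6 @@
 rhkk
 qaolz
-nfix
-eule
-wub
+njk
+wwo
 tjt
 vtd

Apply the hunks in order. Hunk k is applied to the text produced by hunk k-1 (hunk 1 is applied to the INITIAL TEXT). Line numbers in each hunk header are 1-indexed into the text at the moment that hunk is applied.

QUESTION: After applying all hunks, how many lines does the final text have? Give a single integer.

Hunk 1: at line 3 remove [top,ckqk,pdcc] add [vtd] -> 7 lines: byf qvf xednn jpv vtd bhxiq vqbwg
Hunk 2: at line 2 remove [jpv] add [gbcah,bhnmg] -> 8 lines: byf qvf xednn gbcah bhnmg vtd bhxiq vqbwg
Hunk 3: at line 3 remove [gbcah] add [bej,gmp] -> 9 lines: byf qvf xednn bej gmp bhnmg vtd bhxiq vqbwg
Hunk 4: at line 4 remove [bhnmg] add [tjt] -> 9 lines: byf qvf xednn bej gmp tjt vtd bhxiq vqbwg
Hunk 5: at line 1 remove [qvf,xednn] add [jvuu,rhkk,qaolz] -> 10 lines: byf jvuu rhkk qaolz bej gmp tjt vtd bhxiq vqbwg
Hunk 6: at line 4 remove [bej,gmp] add [nfix,eule,wub] -> 11 lines: byf jvuu rhkk qaolz nfix eule wub tjt vtd bhxiq vqbwg
Hunk 7: at line 3 remove [nfix,eule,wub] add [njk,wwo] -> 10 lines: byf jvuu rhkk qaolz njk wwo tjt vtd bhxiq vqbwg
Final line count: 10

Answer: 10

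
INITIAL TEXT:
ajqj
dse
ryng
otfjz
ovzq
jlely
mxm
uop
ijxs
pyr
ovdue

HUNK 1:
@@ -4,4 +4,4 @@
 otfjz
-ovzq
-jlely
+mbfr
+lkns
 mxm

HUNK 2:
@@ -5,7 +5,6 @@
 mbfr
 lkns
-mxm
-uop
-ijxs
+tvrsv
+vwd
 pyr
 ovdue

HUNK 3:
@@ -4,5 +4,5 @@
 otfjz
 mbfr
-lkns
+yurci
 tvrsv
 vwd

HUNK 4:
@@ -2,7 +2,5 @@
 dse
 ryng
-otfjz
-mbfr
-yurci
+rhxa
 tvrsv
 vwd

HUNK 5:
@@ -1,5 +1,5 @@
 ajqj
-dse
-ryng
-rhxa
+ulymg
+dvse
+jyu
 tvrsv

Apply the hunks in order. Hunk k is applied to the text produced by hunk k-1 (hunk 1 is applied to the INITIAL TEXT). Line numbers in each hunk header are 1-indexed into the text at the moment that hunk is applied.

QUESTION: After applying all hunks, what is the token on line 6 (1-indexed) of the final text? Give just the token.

Answer: vwd

Derivation:
Hunk 1: at line 4 remove [ovzq,jlely] add [mbfr,lkns] -> 11 lines: ajqj dse ryng otfjz mbfr lkns mxm uop ijxs pyr ovdue
Hunk 2: at line 5 remove [mxm,uop,ijxs] add [tvrsv,vwd] -> 10 lines: ajqj dse ryng otfjz mbfr lkns tvrsv vwd pyr ovdue
Hunk 3: at line 4 remove [lkns] add [yurci] -> 10 lines: ajqj dse ryng otfjz mbfr yurci tvrsv vwd pyr ovdue
Hunk 4: at line 2 remove [otfjz,mbfr,yurci] add [rhxa] -> 8 lines: ajqj dse ryng rhxa tvrsv vwd pyr ovdue
Hunk 5: at line 1 remove [dse,ryng,rhxa] add [ulymg,dvse,jyu] -> 8 lines: ajqj ulymg dvse jyu tvrsv vwd pyr ovdue
Final line 6: vwd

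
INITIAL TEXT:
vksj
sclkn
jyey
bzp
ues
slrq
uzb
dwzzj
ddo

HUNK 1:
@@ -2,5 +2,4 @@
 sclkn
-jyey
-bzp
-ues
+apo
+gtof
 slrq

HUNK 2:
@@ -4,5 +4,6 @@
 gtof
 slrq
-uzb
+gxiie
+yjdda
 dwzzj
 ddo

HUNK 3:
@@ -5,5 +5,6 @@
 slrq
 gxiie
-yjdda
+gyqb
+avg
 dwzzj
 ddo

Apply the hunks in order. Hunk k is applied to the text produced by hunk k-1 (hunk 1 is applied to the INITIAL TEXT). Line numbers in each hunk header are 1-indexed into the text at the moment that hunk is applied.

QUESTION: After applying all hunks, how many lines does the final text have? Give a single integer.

Hunk 1: at line 2 remove [jyey,bzp,ues] add [apo,gtof] -> 8 lines: vksj sclkn apo gtof slrq uzb dwzzj ddo
Hunk 2: at line 4 remove [uzb] add [gxiie,yjdda] -> 9 lines: vksj sclkn apo gtof slrq gxiie yjdda dwzzj ddo
Hunk 3: at line 5 remove [yjdda] add [gyqb,avg] -> 10 lines: vksj sclkn apo gtof slrq gxiie gyqb avg dwzzj ddo
Final line count: 10

Answer: 10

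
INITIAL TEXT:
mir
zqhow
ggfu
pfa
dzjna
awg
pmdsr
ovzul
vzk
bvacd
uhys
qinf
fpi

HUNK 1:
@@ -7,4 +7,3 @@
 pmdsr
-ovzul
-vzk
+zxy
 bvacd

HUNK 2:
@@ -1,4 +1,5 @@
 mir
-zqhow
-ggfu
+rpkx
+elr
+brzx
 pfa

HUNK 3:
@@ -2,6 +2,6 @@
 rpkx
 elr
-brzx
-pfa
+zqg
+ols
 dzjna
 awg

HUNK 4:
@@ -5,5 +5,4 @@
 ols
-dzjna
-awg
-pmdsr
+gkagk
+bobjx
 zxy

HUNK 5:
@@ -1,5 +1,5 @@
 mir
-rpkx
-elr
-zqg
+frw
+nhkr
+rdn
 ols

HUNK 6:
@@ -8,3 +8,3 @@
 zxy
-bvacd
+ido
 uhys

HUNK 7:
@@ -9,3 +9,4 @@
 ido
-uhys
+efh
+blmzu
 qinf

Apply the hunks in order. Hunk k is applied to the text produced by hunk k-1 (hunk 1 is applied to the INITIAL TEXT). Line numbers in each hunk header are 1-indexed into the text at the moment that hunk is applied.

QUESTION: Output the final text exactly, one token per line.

Hunk 1: at line 7 remove [ovzul,vzk] add [zxy] -> 12 lines: mir zqhow ggfu pfa dzjna awg pmdsr zxy bvacd uhys qinf fpi
Hunk 2: at line 1 remove [zqhow,ggfu] add [rpkx,elr,brzx] -> 13 lines: mir rpkx elr brzx pfa dzjna awg pmdsr zxy bvacd uhys qinf fpi
Hunk 3: at line 2 remove [brzx,pfa] add [zqg,ols] -> 13 lines: mir rpkx elr zqg ols dzjna awg pmdsr zxy bvacd uhys qinf fpi
Hunk 4: at line 5 remove [dzjna,awg,pmdsr] add [gkagk,bobjx] -> 12 lines: mir rpkx elr zqg ols gkagk bobjx zxy bvacd uhys qinf fpi
Hunk 5: at line 1 remove [rpkx,elr,zqg] add [frw,nhkr,rdn] -> 12 lines: mir frw nhkr rdn ols gkagk bobjx zxy bvacd uhys qinf fpi
Hunk 6: at line 8 remove [bvacd] add [ido] -> 12 lines: mir frw nhkr rdn ols gkagk bobjx zxy ido uhys qinf fpi
Hunk 7: at line 9 remove [uhys] add [efh,blmzu] -> 13 lines: mir frw nhkr rdn ols gkagk bobjx zxy ido efh blmzu qinf fpi

Answer: mir
frw
nhkr
rdn
ols
gkagk
bobjx
zxy
ido
efh
blmzu
qinf
fpi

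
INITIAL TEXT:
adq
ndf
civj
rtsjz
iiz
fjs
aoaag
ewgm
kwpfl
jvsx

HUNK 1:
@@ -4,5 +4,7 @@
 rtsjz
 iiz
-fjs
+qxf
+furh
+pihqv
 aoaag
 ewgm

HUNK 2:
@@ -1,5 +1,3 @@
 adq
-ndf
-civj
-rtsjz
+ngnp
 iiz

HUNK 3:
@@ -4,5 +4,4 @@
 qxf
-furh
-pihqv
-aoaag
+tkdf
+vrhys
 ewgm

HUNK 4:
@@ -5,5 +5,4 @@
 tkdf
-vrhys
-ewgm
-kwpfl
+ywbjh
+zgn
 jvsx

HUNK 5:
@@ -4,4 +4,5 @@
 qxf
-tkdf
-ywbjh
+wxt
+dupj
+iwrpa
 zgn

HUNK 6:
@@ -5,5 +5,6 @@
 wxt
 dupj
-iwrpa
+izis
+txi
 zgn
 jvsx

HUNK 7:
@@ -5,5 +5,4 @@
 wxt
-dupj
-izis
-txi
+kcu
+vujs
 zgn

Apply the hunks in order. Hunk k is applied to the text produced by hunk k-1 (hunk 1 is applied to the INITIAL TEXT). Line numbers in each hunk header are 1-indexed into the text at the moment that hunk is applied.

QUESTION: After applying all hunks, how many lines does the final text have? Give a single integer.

Answer: 9

Derivation:
Hunk 1: at line 4 remove [fjs] add [qxf,furh,pihqv] -> 12 lines: adq ndf civj rtsjz iiz qxf furh pihqv aoaag ewgm kwpfl jvsx
Hunk 2: at line 1 remove [ndf,civj,rtsjz] add [ngnp] -> 10 lines: adq ngnp iiz qxf furh pihqv aoaag ewgm kwpfl jvsx
Hunk 3: at line 4 remove [furh,pihqv,aoaag] add [tkdf,vrhys] -> 9 lines: adq ngnp iiz qxf tkdf vrhys ewgm kwpfl jvsx
Hunk 4: at line 5 remove [vrhys,ewgm,kwpfl] add [ywbjh,zgn] -> 8 lines: adq ngnp iiz qxf tkdf ywbjh zgn jvsx
Hunk 5: at line 4 remove [tkdf,ywbjh] add [wxt,dupj,iwrpa] -> 9 lines: adq ngnp iiz qxf wxt dupj iwrpa zgn jvsx
Hunk 6: at line 5 remove [iwrpa] add [izis,txi] -> 10 lines: adq ngnp iiz qxf wxt dupj izis txi zgn jvsx
Hunk 7: at line 5 remove [dupj,izis,txi] add [kcu,vujs] -> 9 lines: adq ngnp iiz qxf wxt kcu vujs zgn jvsx
Final line count: 9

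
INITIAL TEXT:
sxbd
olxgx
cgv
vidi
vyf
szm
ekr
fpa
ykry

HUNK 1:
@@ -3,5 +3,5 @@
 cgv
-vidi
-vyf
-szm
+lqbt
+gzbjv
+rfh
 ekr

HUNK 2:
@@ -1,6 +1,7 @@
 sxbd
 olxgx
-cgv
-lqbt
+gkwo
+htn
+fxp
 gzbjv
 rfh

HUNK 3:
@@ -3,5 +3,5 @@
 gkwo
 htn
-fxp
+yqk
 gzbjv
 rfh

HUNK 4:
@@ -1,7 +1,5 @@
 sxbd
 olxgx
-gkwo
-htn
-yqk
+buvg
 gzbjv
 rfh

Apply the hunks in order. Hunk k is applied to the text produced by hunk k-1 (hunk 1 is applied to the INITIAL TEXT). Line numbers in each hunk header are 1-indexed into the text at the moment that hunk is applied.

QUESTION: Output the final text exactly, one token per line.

Hunk 1: at line 3 remove [vidi,vyf,szm] add [lqbt,gzbjv,rfh] -> 9 lines: sxbd olxgx cgv lqbt gzbjv rfh ekr fpa ykry
Hunk 2: at line 1 remove [cgv,lqbt] add [gkwo,htn,fxp] -> 10 lines: sxbd olxgx gkwo htn fxp gzbjv rfh ekr fpa ykry
Hunk 3: at line 3 remove [fxp] add [yqk] -> 10 lines: sxbd olxgx gkwo htn yqk gzbjv rfh ekr fpa ykry
Hunk 4: at line 1 remove [gkwo,htn,yqk] add [buvg] -> 8 lines: sxbd olxgx buvg gzbjv rfh ekr fpa ykry

Answer: sxbd
olxgx
buvg
gzbjv
rfh
ekr
fpa
ykry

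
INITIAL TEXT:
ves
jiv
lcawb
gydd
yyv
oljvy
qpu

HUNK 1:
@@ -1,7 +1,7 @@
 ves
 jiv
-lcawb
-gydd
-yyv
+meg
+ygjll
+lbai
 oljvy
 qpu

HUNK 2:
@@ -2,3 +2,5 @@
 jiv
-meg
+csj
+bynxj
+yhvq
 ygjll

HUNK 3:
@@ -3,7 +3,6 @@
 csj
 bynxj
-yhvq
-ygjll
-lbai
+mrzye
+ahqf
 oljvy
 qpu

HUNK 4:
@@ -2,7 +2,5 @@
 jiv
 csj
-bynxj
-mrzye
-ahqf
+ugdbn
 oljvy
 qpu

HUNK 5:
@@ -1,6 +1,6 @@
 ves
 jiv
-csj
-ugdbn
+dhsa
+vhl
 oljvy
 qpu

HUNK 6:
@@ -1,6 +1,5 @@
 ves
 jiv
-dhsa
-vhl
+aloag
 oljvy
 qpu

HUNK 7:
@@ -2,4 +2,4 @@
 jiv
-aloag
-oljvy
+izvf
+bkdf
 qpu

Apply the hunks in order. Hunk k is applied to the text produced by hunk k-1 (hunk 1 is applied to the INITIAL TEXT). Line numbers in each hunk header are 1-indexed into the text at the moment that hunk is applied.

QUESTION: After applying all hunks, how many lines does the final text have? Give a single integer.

Answer: 5

Derivation:
Hunk 1: at line 1 remove [lcawb,gydd,yyv] add [meg,ygjll,lbai] -> 7 lines: ves jiv meg ygjll lbai oljvy qpu
Hunk 2: at line 2 remove [meg] add [csj,bynxj,yhvq] -> 9 lines: ves jiv csj bynxj yhvq ygjll lbai oljvy qpu
Hunk 3: at line 3 remove [yhvq,ygjll,lbai] add [mrzye,ahqf] -> 8 lines: ves jiv csj bynxj mrzye ahqf oljvy qpu
Hunk 4: at line 2 remove [bynxj,mrzye,ahqf] add [ugdbn] -> 6 lines: ves jiv csj ugdbn oljvy qpu
Hunk 5: at line 1 remove [csj,ugdbn] add [dhsa,vhl] -> 6 lines: ves jiv dhsa vhl oljvy qpu
Hunk 6: at line 1 remove [dhsa,vhl] add [aloag] -> 5 lines: ves jiv aloag oljvy qpu
Hunk 7: at line 2 remove [aloag,oljvy] add [izvf,bkdf] -> 5 lines: ves jiv izvf bkdf qpu
Final line count: 5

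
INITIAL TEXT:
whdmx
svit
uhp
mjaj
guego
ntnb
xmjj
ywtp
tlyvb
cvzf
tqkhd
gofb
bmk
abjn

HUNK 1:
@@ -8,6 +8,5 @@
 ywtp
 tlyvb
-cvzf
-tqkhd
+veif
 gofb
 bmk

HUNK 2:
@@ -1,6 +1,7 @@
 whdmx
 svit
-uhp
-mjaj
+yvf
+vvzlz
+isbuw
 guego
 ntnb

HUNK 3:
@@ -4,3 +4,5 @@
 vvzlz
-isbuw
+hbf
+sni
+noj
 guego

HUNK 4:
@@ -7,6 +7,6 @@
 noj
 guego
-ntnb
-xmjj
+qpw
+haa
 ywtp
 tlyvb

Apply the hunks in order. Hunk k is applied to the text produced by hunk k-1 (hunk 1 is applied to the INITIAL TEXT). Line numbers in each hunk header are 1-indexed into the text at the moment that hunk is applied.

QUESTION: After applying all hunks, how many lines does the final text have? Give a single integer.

Answer: 16

Derivation:
Hunk 1: at line 8 remove [cvzf,tqkhd] add [veif] -> 13 lines: whdmx svit uhp mjaj guego ntnb xmjj ywtp tlyvb veif gofb bmk abjn
Hunk 2: at line 1 remove [uhp,mjaj] add [yvf,vvzlz,isbuw] -> 14 lines: whdmx svit yvf vvzlz isbuw guego ntnb xmjj ywtp tlyvb veif gofb bmk abjn
Hunk 3: at line 4 remove [isbuw] add [hbf,sni,noj] -> 16 lines: whdmx svit yvf vvzlz hbf sni noj guego ntnb xmjj ywtp tlyvb veif gofb bmk abjn
Hunk 4: at line 7 remove [ntnb,xmjj] add [qpw,haa] -> 16 lines: whdmx svit yvf vvzlz hbf sni noj guego qpw haa ywtp tlyvb veif gofb bmk abjn
Final line count: 16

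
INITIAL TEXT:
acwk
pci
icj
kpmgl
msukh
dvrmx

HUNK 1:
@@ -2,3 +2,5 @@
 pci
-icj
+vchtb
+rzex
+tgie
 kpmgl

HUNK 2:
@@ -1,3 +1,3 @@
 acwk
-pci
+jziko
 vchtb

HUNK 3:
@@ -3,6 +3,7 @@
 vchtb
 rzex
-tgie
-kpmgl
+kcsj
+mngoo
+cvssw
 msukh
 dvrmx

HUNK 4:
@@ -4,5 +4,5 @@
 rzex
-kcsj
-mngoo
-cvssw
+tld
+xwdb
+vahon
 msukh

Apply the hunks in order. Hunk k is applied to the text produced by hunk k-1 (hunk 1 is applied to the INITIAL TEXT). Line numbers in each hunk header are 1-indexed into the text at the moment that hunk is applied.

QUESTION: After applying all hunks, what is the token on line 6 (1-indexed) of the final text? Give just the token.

Hunk 1: at line 2 remove [icj] add [vchtb,rzex,tgie] -> 8 lines: acwk pci vchtb rzex tgie kpmgl msukh dvrmx
Hunk 2: at line 1 remove [pci] add [jziko] -> 8 lines: acwk jziko vchtb rzex tgie kpmgl msukh dvrmx
Hunk 3: at line 3 remove [tgie,kpmgl] add [kcsj,mngoo,cvssw] -> 9 lines: acwk jziko vchtb rzex kcsj mngoo cvssw msukh dvrmx
Hunk 4: at line 4 remove [kcsj,mngoo,cvssw] add [tld,xwdb,vahon] -> 9 lines: acwk jziko vchtb rzex tld xwdb vahon msukh dvrmx
Final line 6: xwdb

Answer: xwdb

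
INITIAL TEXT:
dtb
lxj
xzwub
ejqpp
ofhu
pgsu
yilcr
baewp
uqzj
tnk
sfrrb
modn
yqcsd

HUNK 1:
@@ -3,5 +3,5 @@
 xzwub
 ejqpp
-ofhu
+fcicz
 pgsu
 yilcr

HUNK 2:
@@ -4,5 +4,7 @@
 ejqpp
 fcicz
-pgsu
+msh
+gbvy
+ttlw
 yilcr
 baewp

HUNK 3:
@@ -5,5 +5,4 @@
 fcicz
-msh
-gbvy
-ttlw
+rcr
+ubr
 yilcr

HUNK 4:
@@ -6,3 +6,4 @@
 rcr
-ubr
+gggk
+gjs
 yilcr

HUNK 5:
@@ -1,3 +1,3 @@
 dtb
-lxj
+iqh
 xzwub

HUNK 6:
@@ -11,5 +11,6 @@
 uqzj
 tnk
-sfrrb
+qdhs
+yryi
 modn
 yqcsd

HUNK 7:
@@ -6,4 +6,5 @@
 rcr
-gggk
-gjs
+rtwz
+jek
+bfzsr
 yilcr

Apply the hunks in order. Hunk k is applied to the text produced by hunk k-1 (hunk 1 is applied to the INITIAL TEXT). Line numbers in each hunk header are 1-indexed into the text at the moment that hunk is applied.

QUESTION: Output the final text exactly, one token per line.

Answer: dtb
iqh
xzwub
ejqpp
fcicz
rcr
rtwz
jek
bfzsr
yilcr
baewp
uqzj
tnk
qdhs
yryi
modn
yqcsd

Derivation:
Hunk 1: at line 3 remove [ofhu] add [fcicz] -> 13 lines: dtb lxj xzwub ejqpp fcicz pgsu yilcr baewp uqzj tnk sfrrb modn yqcsd
Hunk 2: at line 4 remove [pgsu] add [msh,gbvy,ttlw] -> 15 lines: dtb lxj xzwub ejqpp fcicz msh gbvy ttlw yilcr baewp uqzj tnk sfrrb modn yqcsd
Hunk 3: at line 5 remove [msh,gbvy,ttlw] add [rcr,ubr] -> 14 lines: dtb lxj xzwub ejqpp fcicz rcr ubr yilcr baewp uqzj tnk sfrrb modn yqcsd
Hunk 4: at line 6 remove [ubr] add [gggk,gjs] -> 15 lines: dtb lxj xzwub ejqpp fcicz rcr gggk gjs yilcr baewp uqzj tnk sfrrb modn yqcsd
Hunk 5: at line 1 remove [lxj] add [iqh] -> 15 lines: dtb iqh xzwub ejqpp fcicz rcr gggk gjs yilcr baewp uqzj tnk sfrrb modn yqcsd
Hunk 6: at line 11 remove [sfrrb] add [qdhs,yryi] -> 16 lines: dtb iqh xzwub ejqpp fcicz rcr gggk gjs yilcr baewp uqzj tnk qdhs yryi modn yqcsd
Hunk 7: at line 6 remove [gggk,gjs] add [rtwz,jek,bfzsr] -> 17 lines: dtb iqh xzwub ejqpp fcicz rcr rtwz jek bfzsr yilcr baewp uqzj tnk qdhs yryi modn yqcsd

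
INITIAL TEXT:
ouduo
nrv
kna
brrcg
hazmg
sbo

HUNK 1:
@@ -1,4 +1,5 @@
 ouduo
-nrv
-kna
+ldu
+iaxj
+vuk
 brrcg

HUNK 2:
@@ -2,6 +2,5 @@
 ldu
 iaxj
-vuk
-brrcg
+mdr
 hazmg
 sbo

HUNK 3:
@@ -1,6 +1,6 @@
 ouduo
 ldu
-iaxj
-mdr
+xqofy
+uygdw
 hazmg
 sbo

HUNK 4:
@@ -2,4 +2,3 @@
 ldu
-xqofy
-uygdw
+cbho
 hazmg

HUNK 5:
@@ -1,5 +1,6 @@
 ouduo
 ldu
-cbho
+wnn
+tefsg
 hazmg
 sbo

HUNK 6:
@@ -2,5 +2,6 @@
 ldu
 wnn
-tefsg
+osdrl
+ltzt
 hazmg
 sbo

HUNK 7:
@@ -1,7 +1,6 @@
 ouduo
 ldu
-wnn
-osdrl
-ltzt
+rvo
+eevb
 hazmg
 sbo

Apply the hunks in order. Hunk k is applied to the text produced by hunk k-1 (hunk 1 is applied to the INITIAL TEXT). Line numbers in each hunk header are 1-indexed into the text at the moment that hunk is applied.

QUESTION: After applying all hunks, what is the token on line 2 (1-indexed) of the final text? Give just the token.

Hunk 1: at line 1 remove [nrv,kna] add [ldu,iaxj,vuk] -> 7 lines: ouduo ldu iaxj vuk brrcg hazmg sbo
Hunk 2: at line 2 remove [vuk,brrcg] add [mdr] -> 6 lines: ouduo ldu iaxj mdr hazmg sbo
Hunk 3: at line 1 remove [iaxj,mdr] add [xqofy,uygdw] -> 6 lines: ouduo ldu xqofy uygdw hazmg sbo
Hunk 4: at line 2 remove [xqofy,uygdw] add [cbho] -> 5 lines: ouduo ldu cbho hazmg sbo
Hunk 5: at line 1 remove [cbho] add [wnn,tefsg] -> 6 lines: ouduo ldu wnn tefsg hazmg sbo
Hunk 6: at line 2 remove [tefsg] add [osdrl,ltzt] -> 7 lines: ouduo ldu wnn osdrl ltzt hazmg sbo
Hunk 7: at line 1 remove [wnn,osdrl,ltzt] add [rvo,eevb] -> 6 lines: ouduo ldu rvo eevb hazmg sbo
Final line 2: ldu

Answer: ldu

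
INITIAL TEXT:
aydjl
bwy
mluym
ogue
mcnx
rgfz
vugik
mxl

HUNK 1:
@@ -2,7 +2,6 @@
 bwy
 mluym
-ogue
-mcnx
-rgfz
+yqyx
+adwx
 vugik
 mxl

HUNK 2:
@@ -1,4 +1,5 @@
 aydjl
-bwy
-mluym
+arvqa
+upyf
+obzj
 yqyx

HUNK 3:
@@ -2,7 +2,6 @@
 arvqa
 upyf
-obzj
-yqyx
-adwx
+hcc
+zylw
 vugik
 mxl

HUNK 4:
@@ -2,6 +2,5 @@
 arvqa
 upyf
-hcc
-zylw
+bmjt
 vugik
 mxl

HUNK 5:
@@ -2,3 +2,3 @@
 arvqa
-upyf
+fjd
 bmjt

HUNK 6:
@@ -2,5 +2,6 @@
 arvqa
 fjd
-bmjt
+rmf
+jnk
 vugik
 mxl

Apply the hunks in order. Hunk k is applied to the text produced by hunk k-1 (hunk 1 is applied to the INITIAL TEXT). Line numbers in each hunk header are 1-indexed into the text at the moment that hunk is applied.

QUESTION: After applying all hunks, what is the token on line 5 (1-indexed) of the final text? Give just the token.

Answer: jnk

Derivation:
Hunk 1: at line 2 remove [ogue,mcnx,rgfz] add [yqyx,adwx] -> 7 lines: aydjl bwy mluym yqyx adwx vugik mxl
Hunk 2: at line 1 remove [bwy,mluym] add [arvqa,upyf,obzj] -> 8 lines: aydjl arvqa upyf obzj yqyx adwx vugik mxl
Hunk 3: at line 2 remove [obzj,yqyx,adwx] add [hcc,zylw] -> 7 lines: aydjl arvqa upyf hcc zylw vugik mxl
Hunk 4: at line 2 remove [hcc,zylw] add [bmjt] -> 6 lines: aydjl arvqa upyf bmjt vugik mxl
Hunk 5: at line 2 remove [upyf] add [fjd] -> 6 lines: aydjl arvqa fjd bmjt vugik mxl
Hunk 6: at line 2 remove [bmjt] add [rmf,jnk] -> 7 lines: aydjl arvqa fjd rmf jnk vugik mxl
Final line 5: jnk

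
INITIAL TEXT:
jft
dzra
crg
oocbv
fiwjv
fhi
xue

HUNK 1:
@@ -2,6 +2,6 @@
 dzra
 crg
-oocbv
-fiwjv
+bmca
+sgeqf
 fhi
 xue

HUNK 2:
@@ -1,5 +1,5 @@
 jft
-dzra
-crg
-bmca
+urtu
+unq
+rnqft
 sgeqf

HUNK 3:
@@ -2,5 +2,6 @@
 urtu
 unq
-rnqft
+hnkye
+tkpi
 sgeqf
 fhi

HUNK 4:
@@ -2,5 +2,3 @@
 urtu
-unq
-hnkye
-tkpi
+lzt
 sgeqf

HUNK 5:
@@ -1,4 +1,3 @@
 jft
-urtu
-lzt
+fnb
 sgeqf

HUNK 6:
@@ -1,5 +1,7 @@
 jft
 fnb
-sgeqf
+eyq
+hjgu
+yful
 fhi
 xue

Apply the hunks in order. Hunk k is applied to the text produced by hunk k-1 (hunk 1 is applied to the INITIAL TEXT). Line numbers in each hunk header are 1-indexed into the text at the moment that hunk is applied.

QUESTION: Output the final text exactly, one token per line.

Answer: jft
fnb
eyq
hjgu
yful
fhi
xue

Derivation:
Hunk 1: at line 2 remove [oocbv,fiwjv] add [bmca,sgeqf] -> 7 lines: jft dzra crg bmca sgeqf fhi xue
Hunk 2: at line 1 remove [dzra,crg,bmca] add [urtu,unq,rnqft] -> 7 lines: jft urtu unq rnqft sgeqf fhi xue
Hunk 3: at line 2 remove [rnqft] add [hnkye,tkpi] -> 8 lines: jft urtu unq hnkye tkpi sgeqf fhi xue
Hunk 4: at line 2 remove [unq,hnkye,tkpi] add [lzt] -> 6 lines: jft urtu lzt sgeqf fhi xue
Hunk 5: at line 1 remove [urtu,lzt] add [fnb] -> 5 lines: jft fnb sgeqf fhi xue
Hunk 6: at line 1 remove [sgeqf] add [eyq,hjgu,yful] -> 7 lines: jft fnb eyq hjgu yful fhi xue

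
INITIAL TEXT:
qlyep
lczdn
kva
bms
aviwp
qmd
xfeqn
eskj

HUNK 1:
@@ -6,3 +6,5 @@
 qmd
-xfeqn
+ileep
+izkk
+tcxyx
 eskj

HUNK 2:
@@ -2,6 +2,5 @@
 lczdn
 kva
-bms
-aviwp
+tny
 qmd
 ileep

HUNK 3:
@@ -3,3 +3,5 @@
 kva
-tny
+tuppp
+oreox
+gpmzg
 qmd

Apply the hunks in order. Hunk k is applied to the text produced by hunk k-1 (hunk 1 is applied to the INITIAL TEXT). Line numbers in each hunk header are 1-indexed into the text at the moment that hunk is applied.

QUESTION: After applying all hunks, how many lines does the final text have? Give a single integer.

Hunk 1: at line 6 remove [xfeqn] add [ileep,izkk,tcxyx] -> 10 lines: qlyep lczdn kva bms aviwp qmd ileep izkk tcxyx eskj
Hunk 2: at line 2 remove [bms,aviwp] add [tny] -> 9 lines: qlyep lczdn kva tny qmd ileep izkk tcxyx eskj
Hunk 3: at line 3 remove [tny] add [tuppp,oreox,gpmzg] -> 11 lines: qlyep lczdn kva tuppp oreox gpmzg qmd ileep izkk tcxyx eskj
Final line count: 11

Answer: 11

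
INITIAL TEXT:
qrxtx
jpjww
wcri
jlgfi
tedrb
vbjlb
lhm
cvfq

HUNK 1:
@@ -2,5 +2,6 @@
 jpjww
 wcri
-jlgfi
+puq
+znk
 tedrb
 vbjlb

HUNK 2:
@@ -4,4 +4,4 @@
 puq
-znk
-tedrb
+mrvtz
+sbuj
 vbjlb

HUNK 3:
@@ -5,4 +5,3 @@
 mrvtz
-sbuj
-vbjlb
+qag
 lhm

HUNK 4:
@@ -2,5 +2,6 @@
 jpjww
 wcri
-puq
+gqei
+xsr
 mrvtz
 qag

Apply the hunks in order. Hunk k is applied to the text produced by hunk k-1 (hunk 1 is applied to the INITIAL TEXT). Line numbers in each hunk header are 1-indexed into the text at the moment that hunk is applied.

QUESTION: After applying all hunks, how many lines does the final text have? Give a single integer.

Hunk 1: at line 2 remove [jlgfi] add [puq,znk] -> 9 lines: qrxtx jpjww wcri puq znk tedrb vbjlb lhm cvfq
Hunk 2: at line 4 remove [znk,tedrb] add [mrvtz,sbuj] -> 9 lines: qrxtx jpjww wcri puq mrvtz sbuj vbjlb lhm cvfq
Hunk 3: at line 5 remove [sbuj,vbjlb] add [qag] -> 8 lines: qrxtx jpjww wcri puq mrvtz qag lhm cvfq
Hunk 4: at line 2 remove [puq] add [gqei,xsr] -> 9 lines: qrxtx jpjww wcri gqei xsr mrvtz qag lhm cvfq
Final line count: 9

Answer: 9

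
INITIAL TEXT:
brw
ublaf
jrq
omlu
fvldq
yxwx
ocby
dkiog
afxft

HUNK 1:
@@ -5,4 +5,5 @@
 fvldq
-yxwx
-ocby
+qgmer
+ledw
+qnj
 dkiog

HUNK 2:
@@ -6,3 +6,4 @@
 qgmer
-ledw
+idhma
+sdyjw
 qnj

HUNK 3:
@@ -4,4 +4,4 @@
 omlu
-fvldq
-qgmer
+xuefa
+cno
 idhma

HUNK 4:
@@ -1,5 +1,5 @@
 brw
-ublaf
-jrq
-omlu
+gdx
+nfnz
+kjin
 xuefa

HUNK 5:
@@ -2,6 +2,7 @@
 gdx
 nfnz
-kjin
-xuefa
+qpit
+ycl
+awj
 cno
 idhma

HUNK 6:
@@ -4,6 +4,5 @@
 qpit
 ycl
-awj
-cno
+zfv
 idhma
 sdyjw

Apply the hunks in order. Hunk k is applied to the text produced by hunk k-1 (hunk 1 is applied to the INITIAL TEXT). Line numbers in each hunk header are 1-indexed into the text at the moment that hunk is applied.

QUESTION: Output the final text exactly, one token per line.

Hunk 1: at line 5 remove [yxwx,ocby] add [qgmer,ledw,qnj] -> 10 lines: brw ublaf jrq omlu fvldq qgmer ledw qnj dkiog afxft
Hunk 2: at line 6 remove [ledw] add [idhma,sdyjw] -> 11 lines: brw ublaf jrq omlu fvldq qgmer idhma sdyjw qnj dkiog afxft
Hunk 3: at line 4 remove [fvldq,qgmer] add [xuefa,cno] -> 11 lines: brw ublaf jrq omlu xuefa cno idhma sdyjw qnj dkiog afxft
Hunk 4: at line 1 remove [ublaf,jrq,omlu] add [gdx,nfnz,kjin] -> 11 lines: brw gdx nfnz kjin xuefa cno idhma sdyjw qnj dkiog afxft
Hunk 5: at line 2 remove [kjin,xuefa] add [qpit,ycl,awj] -> 12 lines: brw gdx nfnz qpit ycl awj cno idhma sdyjw qnj dkiog afxft
Hunk 6: at line 4 remove [awj,cno] add [zfv] -> 11 lines: brw gdx nfnz qpit ycl zfv idhma sdyjw qnj dkiog afxft

Answer: brw
gdx
nfnz
qpit
ycl
zfv
idhma
sdyjw
qnj
dkiog
afxft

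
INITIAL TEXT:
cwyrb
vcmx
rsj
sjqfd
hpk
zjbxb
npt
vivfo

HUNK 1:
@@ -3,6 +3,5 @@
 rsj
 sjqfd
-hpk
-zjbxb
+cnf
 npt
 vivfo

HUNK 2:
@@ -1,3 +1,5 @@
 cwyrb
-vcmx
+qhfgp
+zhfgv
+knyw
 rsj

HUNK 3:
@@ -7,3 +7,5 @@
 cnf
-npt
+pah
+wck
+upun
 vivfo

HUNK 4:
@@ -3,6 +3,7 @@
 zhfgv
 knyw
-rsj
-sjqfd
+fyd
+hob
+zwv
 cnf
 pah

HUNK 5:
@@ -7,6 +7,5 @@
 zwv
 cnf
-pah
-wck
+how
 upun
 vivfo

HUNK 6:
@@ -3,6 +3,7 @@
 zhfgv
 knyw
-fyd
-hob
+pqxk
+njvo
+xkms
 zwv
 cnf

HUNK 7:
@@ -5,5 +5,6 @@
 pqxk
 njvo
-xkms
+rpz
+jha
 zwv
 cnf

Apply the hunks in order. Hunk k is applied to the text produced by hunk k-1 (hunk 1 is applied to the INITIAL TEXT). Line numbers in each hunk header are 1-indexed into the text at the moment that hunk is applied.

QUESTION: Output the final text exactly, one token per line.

Hunk 1: at line 3 remove [hpk,zjbxb] add [cnf] -> 7 lines: cwyrb vcmx rsj sjqfd cnf npt vivfo
Hunk 2: at line 1 remove [vcmx] add [qhfgp,zhfgv,knyw] -> 9 lines: cwyrb qhfgp zhfgv knyw rsj sjqfd cnf npt vivfo
Hunk 3: at line 7 remove [npt] add [pah,wck,upun] -> 11 lines: cwyrb qhfgp zhfgv knyw rsj sjqfd cnf pah wck upun vivfo
Hunk 4: at line 3 remove [rsj,sjqfd] add [fyd,hob,zwv] -> 12 lines: cwyrb qhfgp zhfgv knyw fyd hob zwv cnf pah wck upun vivfo
Hunk 5: at line 7 remove [pah,wck] add [how] -> 11 lines: cwyrb qhfgp zhfgv knyw fyd hob zwv cnf how upun vivfo
Hunk 6: at line 3 remove [fyd,hob] add [pqxk,njvo,xkms] -> 12 lines: cwyrb qhfgp zhfgv knyw pqxk njvo xkms zwv cnf how upun vivfo
Hunk 7: at line 5 remove [xkms] add [rpz,jha] -> 13 lines: cwyrb qhfgp zhfgv knyw pqxk njvo rpz jha zwv cnf how upun vivfo

Answer: cwyrb
qhfgp
zhfgv
knyw
pqxk
njvo
rpz
jha
zwv
cnf
how
upun
vivfo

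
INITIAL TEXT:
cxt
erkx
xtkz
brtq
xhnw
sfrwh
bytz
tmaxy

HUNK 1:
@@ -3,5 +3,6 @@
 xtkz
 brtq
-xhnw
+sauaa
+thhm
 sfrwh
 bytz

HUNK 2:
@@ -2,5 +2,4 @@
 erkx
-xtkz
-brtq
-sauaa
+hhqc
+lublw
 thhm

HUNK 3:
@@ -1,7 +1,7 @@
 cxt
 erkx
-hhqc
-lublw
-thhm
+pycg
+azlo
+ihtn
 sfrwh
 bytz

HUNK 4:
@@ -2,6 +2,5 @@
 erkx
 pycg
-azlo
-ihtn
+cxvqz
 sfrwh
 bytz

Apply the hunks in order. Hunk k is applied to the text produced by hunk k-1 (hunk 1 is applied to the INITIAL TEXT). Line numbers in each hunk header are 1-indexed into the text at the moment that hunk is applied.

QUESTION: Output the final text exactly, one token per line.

Answer: cxt
erkx
pycg
cxvqz
sfrwh
bytz
tmaxy

Derivation:
Hunk 1: at line 3 remove [xhnw] add [sauaa,thhm] -> 9 lines: cxt erkx xtkz brtq sauaa thhm sfrwh bytz tmaxy
Hunk 2: at line 2 remove [xtkz,brtq,sauaa] add [hhqc,lublw] -> 8 lines: cxt erkx hhqc lublw thhm sfrwh bytz tmaxy
Hunk 3: at line 1 remove [hhqc,lublw,thhm] add [pycg,azlo,ihtn] -> 8 lines: cxt erkx pycg azlo ihtn sfrwh bytz tmaxy
Hunk 4: at line 2 remove [azlo,ihtn] add [cxvqz] -> 7 lines: cxt erkx pycg cxvqz sfrwh bytz tmaxy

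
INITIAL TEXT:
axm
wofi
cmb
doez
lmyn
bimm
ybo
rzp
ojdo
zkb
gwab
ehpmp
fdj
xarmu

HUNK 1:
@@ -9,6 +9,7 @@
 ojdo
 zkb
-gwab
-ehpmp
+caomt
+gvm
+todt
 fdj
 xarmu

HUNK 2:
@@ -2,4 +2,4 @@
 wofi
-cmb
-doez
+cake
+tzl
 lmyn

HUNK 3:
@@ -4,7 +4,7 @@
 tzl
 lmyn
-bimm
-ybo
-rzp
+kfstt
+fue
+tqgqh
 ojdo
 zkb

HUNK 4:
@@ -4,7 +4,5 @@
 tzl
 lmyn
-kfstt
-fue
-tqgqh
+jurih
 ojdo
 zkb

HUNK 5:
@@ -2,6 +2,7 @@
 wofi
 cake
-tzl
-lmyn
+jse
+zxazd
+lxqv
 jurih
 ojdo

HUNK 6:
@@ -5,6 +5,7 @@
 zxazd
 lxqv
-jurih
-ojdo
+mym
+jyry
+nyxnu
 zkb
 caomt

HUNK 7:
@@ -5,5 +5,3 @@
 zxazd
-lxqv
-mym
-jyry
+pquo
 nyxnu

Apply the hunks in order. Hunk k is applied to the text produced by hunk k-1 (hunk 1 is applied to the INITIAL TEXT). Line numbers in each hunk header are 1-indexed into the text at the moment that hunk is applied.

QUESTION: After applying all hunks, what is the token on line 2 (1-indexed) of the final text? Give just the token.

Hunk 1: at line 9 remove [gwab,ehpmp] add [caomt,gvm,todt] -> 15 lines: axm wofi cmb doez lmyn bimm ybo rzp ojdo zkb caomt gvm todt fdj xarmu
Hunk 2: at line 2 remove [cmb,doez] add [cake,tzl] -> 15 lines: axm wofi cake tzl lmyn bimm ybo rzp ojdo zkb caomt gvm todt fdj xarmu
Hunk 3: at line 4 remove [bimm,ybo,rzp] add [kfstt,fue,tqgqh] -> 15 lines: axm wofi cake tzl lmyn kfstt fue tqgqh ojdo zkb caomt gvm todt fdj xarmu
Hunk 4: at line 4 remove [kfstt,fue,tqgqh] add [jurih] -> 13 lines: axm wofi cake tzl lmyn jurih ojdo zkb caomt gvm todt fdj xarmu
Hunk 5: at line 2 remove [tzl,lmyn] add [jse,zxazd,lxqv] -> 14 lines: axm wofi cake jse zxazd lxqv jurih ojdo zkb caomt gvm todt fdj xarmu
Hunk 6: at line 5 remove [jurih,ojdo] add [mym,jyry,nyxnu] -> 15 lines: axm wofi cake jse zxazd lxqv mym jyry nyxnu zkb caomt gvm todt fdj xarmu
Hunk 7: at line 5 remove [lxqv,mym,jyry] add [pquo] -> 13 lines: axm wofi cake jse zxazd pquo nyxnu zkb caomt gvm todt fdj xarmu
Final line 2: wofi

Answer: wofi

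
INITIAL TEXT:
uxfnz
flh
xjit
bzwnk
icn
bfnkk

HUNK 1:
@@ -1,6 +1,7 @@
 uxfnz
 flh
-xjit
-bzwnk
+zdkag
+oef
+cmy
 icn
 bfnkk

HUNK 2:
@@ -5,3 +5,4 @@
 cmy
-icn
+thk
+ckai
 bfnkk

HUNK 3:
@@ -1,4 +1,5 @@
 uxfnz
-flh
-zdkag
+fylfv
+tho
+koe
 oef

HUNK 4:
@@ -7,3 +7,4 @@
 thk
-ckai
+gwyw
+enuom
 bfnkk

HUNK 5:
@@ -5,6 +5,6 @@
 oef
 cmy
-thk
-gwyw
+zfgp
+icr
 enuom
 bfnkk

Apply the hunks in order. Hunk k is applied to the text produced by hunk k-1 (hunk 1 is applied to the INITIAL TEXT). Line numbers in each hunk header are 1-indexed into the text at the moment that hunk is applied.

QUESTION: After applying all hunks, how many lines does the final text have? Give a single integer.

Hunk 1: at line 1 remove [xjit,bzwnk] add [zdkag,oef,cmy] -> 7 lines: uxfnz flh zdkag oef cmy icn bfnkk
Hunk 2: at line 5 remove [icn] add [thk,ckai] -> 8 lines: uxfnz flh zdkag oef cmy thk ckai bfnkk
Hunk 3: at line 1 remove [flh,zdkag] add [fylfv,tho,koe] -> 9 lines: uxfnz fylfv tho koe oef cmy thk ckai bfnkk
Hunk 4: at line 7 remove [ckai] add [gwyw,enuom] -> 10 lines: uxfnz fylfv tho koe oef cmy thk gwyw enuom bfnkk
Hunk 5: at line 5 remove [thk,gwyw] add [zfgp,icr] -> 10 lines: uxfnz fylfv tho koe oef cmy zfgp icr enuom bfnkk
Final line count: 10

Answer: 10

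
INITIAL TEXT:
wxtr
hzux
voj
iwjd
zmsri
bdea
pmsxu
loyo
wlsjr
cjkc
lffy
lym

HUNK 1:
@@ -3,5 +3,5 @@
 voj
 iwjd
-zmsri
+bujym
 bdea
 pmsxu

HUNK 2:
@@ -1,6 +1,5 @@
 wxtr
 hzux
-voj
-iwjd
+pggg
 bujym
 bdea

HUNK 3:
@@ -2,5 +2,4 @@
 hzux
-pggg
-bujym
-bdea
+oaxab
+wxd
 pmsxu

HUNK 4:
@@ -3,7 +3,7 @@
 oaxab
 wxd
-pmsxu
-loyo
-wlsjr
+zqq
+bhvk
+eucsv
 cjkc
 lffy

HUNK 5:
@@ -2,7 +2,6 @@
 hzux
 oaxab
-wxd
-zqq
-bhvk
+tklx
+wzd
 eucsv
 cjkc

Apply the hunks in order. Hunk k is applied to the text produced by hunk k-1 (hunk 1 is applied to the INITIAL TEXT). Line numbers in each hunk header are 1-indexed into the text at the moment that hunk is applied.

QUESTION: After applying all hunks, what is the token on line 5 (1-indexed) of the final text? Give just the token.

Hunk 1: at line 3 remove [zmsri] add [bujym] -> 12 lines: wxtr hzux voj iwjd bujym bdea pmsxu loyo wlsjr cjkc lffy lym
Hunk 2: at line 1 remove [voj,iwjd] add [pggg] -> 11 lines: wxtr hzux pggg bujym bdea pmsxu loyo wlsjr cjkc lffy lym
Hunk 3: at line 2 remove [pggg,bujym,bdea] add [oaxab,wxd] -> 10 lines: wxtr hzux oaxab wxd pmsxu loyo wlsjr cjkc lffy lym
Hunk 4: at line 3 remove [pmsxu,loyo,wlsjr] add [zqq,bhvk,eucsv] -> 10 lines: wxtr hzux oaxab wxd zqq bhvk eucsv cjkc lffy lym
Hunk 5: at line 2 remove [wxd,zqq,bhvk] add [tklx,wzd] -> 9 lines: wxtr hzux oaxab tklx wzd eucsv cjkc lffy lym
Final line 5: wzd

Answer: wzd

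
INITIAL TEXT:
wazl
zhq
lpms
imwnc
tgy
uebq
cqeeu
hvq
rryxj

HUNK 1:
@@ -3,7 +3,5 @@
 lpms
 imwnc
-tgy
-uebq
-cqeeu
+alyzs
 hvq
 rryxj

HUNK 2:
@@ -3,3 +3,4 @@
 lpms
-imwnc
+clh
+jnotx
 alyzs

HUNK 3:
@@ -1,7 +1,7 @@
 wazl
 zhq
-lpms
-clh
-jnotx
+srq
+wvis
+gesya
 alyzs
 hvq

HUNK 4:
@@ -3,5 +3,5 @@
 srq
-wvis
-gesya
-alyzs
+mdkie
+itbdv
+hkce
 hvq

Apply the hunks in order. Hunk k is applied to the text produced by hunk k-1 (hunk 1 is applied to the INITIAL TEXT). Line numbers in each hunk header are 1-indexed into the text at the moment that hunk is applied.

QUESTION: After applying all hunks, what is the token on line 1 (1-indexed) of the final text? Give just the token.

Answer: wazl

Derivation:
Hunk 1: at line 3 remove [tgy,uebq,cqeeu] add [alyzs] -> 7 lines: wazl zhq lpms imwnc alyzs hvq rryxj
Hunk 2: at line 3 remove [imwnc] add [clh,jnotx] -> 8 lines: wazl zhq lpms clh jnotx alyzs hvq rryxj
Hunk 3: at line 1 remove [lpms,clh,jnotx] add [srq,wvis,gesya] -> 8 lines: wazl zhq srq wvis gesya alyzs hvq rryxj
Hunk 4: at line 3 remove [wvis,gesya,alyzs] add [mdkie,itbdv,hkce] -> 8 lines: wazl zhq srq mdkie itbdv hkce hvq rryxj
Final line 1: wazl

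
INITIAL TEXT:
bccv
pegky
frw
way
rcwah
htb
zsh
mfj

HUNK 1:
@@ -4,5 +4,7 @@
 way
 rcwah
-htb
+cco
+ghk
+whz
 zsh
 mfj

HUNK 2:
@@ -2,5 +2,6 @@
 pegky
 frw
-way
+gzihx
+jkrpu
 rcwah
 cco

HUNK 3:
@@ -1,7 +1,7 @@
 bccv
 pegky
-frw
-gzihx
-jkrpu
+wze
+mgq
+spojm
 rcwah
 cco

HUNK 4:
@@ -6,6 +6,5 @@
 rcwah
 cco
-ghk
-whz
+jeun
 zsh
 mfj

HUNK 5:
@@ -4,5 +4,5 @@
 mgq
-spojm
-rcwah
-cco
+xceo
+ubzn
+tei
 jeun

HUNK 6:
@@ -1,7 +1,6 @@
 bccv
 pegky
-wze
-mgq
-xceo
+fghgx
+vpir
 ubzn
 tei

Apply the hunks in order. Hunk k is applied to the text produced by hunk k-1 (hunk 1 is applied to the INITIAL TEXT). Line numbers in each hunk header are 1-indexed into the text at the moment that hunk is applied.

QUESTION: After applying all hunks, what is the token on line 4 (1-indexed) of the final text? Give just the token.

Hunk 1: at line 4 remove [htb] add [cco,ghk,whz] -> 10 lines: bccv pegky frw way rcwah cco ghk whz zsh mfj
Hunk 2: at line 2 remove [way] add [gzihx,jkrpu] -> 11 lines: bccv pegky frw gzihx jkrpu rcwah cco ghk whz zsh mfj
Hunk 3: at line 1 remove [frw,gzihx,jkrpu] add [wze,mgq,spojm] -> 11 lines: bccv pegky wze mgq spojm rcwah cco ghk whz zsh mfj
Hunk 4: at line 6 remove [ghk,whz] add [jeun] -> 10 lines: bccv pegky wze mgq spojm rcwah cco jeun zsh mfj
Hunk 5: at line 4 remove [spojm,rcwah,cco] add [xceo,ubzn,tei] -> 10 lines: bccv pegky wze mgq xceo ubzn tei jeun zsh mfj
Hunk 6: at line 1 remove [wze,mgq,xceo] add [fghgx,vpir] -> 9 lines: bccv pegky fghgx vpir ubzn tei jeun zsh mfj
Final line 4: vpir

Answer: vpir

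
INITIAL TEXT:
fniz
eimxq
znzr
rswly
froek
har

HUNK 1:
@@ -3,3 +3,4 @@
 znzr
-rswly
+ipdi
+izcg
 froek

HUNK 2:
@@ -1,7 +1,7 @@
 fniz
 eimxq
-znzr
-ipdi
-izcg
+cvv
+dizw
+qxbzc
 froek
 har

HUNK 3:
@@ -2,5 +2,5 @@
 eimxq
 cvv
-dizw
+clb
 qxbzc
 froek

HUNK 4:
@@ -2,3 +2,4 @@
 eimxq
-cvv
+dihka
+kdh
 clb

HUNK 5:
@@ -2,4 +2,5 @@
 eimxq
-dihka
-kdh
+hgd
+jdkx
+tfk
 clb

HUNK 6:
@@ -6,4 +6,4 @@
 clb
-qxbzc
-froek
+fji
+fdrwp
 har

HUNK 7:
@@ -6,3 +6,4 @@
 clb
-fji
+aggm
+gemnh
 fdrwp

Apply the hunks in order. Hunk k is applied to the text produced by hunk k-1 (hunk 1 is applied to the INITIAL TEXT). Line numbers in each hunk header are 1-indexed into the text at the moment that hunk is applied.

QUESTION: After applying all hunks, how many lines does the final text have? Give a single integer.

Answer: 10

Derivation:
Hunk 1: at line 3 remove [rswly] add [ipdi,izcg] -> 7 lines: fniz eimxq znzr ipdi izcg froek har
Hunk 2: at line 1 remove [znzr,ipdi,izcg] add [cvv,dizw,qxbzc] -> 7 lines: fniz eimxq cvv dizw qxbzc froek har
Hunk 3: at line 2 remove [dizw] add [clb] -> 7 lines: fniz eimxq cvv clb qxbzc froek har
Hunk 4: at line 2 remove [cvv] add [dihka,kdh] -> 8 lines: fniz eimxq dihka kdh clb qxbzc froek har
Hunk 5: at line 2 remove [dihka,kdh] add [hgd,jdkx,tfk] -> 9 lines: fniz eimxq hgd jdkx tfk clb qxbzc froek har
Hunk 6: at line 6 remove [qxbzc,froek] add [fji,fdrwp] -> 9 lines: fniz eimxq hgd jdkx tfk clb fji fdrwp har
Hunk 7: at line 6 remove [fji] add [aggm,gemnh] -> 10 lines: fniz eimxq hgd jdkx tfk clb aggm gemnh fdrwp har
Final line count: 10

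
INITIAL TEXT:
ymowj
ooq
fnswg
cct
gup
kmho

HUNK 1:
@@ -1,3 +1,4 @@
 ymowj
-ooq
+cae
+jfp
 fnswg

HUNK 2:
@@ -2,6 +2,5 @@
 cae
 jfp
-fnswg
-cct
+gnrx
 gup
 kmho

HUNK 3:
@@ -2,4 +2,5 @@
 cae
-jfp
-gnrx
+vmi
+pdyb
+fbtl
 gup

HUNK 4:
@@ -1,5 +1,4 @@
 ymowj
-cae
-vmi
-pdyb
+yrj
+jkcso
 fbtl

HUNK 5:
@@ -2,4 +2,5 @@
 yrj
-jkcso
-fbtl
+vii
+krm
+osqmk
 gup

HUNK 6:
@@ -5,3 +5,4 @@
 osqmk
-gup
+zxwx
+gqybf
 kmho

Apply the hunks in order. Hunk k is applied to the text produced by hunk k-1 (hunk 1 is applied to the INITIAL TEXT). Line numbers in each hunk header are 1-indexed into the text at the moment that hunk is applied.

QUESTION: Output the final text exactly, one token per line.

Hunk 1: at line 1 remove [ooq] add [cae,jfp] -> 7 lines: ymowj cae jfp fnswg cct gup kmho
Hunk 2: at line 2 remove [fnswg,cct] add [gnrx] -> 6 lines: ymowj cae jfp gnrx gup kmho
Hunk 3: at line 2 remove [jfp,gnrx] add [vmi,pdyb,fbtl] -> 7 lines: ymowj cae vmi pdyb fbtl gup kmho
Hunk 4: at line 1 remove [cae,vmi,pdyb] add [yrj,jkcso] -> 6 lines: ymowj yrj jkcso fbtl gup kmho
Hunk 5: at line 2 remove [jkcso,fbtl] add [vii,krm,osqmk] -> 7 lines: ymowj yrj vii krm osqmk gup kmho
Hunk 6: at line 5 remove [gup] add [zxwx,gqybf] -> 8 lines: ymowj yrj vii krm osqmk zxwx gqybf kmho

Answer: ymowj
yrj
vii
krm
osqmk
zxwx
gqybf
kmho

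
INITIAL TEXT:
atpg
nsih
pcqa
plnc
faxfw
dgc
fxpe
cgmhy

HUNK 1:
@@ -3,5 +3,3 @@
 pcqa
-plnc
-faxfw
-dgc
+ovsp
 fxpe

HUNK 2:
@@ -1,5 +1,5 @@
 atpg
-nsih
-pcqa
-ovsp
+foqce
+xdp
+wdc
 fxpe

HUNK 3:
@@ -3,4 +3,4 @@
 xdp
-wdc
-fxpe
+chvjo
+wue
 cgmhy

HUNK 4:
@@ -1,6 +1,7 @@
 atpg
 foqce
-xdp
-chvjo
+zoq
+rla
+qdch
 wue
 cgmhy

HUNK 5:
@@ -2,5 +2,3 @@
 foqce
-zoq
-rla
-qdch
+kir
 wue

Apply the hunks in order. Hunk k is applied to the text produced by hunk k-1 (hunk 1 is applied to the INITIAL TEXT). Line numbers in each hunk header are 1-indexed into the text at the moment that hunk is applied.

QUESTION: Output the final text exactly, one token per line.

Answer: atpg
foqce
kir
wue
cgmhy

Derivation:
Hunk 1: at line 3 remove [plnc,faxfw,dgc] add [ovsp] -> 6 lines: atpg nsih pcqa ovsp fxpe cgmhy
Hunk 2: at line 1 remove [nsih,pcqa,ovsp] add [foqce,xdp,wdc] -> 6 lines: atpg foqce xdp wdc fxpe cgmhy
Hunk 3: at line 3 remove [wdc,fxpe] add [chvjo,wue] -> 6 lines: atpg foqce xdp chvjo wue cgmhy
Hunk 4: at line 1 remove [xdp,chvjo] add [zoq,rla,qdch] -> 7 lines: atpg foqce zoq rla qdch wue cgmhy
Hunk 5: at line 2 remove [zoq,rla,qdch] add [kir] -> 5 lines: atpg foqce kir wue cgmhy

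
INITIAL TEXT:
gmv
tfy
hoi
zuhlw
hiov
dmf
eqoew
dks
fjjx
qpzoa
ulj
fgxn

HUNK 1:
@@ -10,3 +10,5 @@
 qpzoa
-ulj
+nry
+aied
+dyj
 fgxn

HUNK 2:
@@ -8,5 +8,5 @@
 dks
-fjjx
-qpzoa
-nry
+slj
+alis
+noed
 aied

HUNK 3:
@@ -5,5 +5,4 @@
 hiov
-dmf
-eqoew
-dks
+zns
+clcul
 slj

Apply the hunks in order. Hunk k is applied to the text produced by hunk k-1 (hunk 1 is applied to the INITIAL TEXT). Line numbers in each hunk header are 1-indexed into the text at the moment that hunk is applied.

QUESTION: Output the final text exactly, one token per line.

Answer: gmv
tfy
hoi
zuhlw
hiov
zns
clcul
slj
alis
noed
aied
dyj
fgxn

Derivation:
Hunk 1: at line 10 remove [ulj] add [nry,aied,dyj] -> 14 lines: gmv tfy hoi zuhlw hiov dmf eqoew dks fjjx qpzoa nry aied dyj fgxn
Hunk 2: at line 8 remove [fjjx,qpzoa,nry] add [slj,alis,noed] -> 14 lines: gmv tfy hoi zuhlw hiov dmf eqoew dks slj alis noed aied dyj fgxn
Hunk 3: at line 5 remove [dmf,eqoew,dks] add [zns,clcul] -> 13 lines: gmv tfy hoi zuhlw hiov zns clcul slj alis noed aied dyj fgxn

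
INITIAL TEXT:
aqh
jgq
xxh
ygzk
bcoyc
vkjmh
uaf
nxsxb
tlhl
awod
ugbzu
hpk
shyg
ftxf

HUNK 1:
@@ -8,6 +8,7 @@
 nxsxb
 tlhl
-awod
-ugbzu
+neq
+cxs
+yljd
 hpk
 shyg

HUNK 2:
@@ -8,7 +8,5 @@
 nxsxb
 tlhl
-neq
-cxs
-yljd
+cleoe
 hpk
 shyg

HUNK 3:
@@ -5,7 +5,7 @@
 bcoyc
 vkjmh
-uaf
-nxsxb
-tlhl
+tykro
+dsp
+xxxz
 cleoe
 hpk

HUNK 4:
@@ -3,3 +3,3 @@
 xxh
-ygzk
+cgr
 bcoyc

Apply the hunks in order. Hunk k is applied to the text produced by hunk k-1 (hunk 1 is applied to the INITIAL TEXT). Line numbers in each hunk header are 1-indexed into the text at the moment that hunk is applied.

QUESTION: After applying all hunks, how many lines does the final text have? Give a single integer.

Answer: 13

Derivation:
Hunk 1: at line 8 remove [awod,ugbzu] add [neq,cxs,yljd] -> 15 lines: aqh jgq xxh ygzk bcoyc vkjmh uaf nxsxb tlhl neq cxs yljd hpk shyg ftxf
Hunk 2: at line 8 remove [neq,cxs,yljd] add [cleoe] -> 13 lines: aqh jgq xxh ygzk bcoyc vkjmh uaf nxsxb tlhl cleoe hpk shyg ftxf
Hunk 3: at line 5 remove [uaf,nxsxb,tlhl] add [tykro,dsp,xxxz] -> 13 lines: aqh jgq xxh ygzk bcoyc vkjmh tykro dsp xxxz cleoe hpk shyg ftxf
Hunk 4: at line 3 remove [ygzk] add [cgr] -> 13 lines: aqh jgq xxh cgr bcoyc vkjmh tykro dsp xxxz cleoe hpk shyg ftxf
Final line count: 13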